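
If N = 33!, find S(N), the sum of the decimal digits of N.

144

33! = 8683317618811886495518194401280000000
Sum of its 37 digits: 144.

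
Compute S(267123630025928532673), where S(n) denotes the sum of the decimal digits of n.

82

2+6+7+1+2+3+6+3+0+0+2+5+9+2+8+5+3+2+6+7+3 = 82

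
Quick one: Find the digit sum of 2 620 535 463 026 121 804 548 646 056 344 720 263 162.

144

2+6+2+0+5+3+5+4+6+3+0+2+6+1+2+1+8+0+4+5+4+8+6+4+6+0+5+6+3+4+4+7+2+0+2+6+3+1+6+2 = 144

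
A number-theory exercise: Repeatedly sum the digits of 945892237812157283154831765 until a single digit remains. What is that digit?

9

9+4+5+8+9+2+2+3+7+8+1+2+1+5+7+2+8+3+1+5+4+8+3+1+7+6+5 = 126
1+2+6 = 9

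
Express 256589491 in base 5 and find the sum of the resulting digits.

256589491 in base 5 is 1011141330431.
Digit sum: 1+0+1+1+1+4+1+3+3+0+4+3+1 = 23.

23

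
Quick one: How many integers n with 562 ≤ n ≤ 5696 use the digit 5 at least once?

1895

The integers in [562, 5696] that use the digit 5 at least once: 562, 563, 564, 565, 566, 567, …, 5695, 5696.
1895 qualify.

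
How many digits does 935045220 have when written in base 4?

935045220 in base 4 is 313232322201210, which has 15 digits.

15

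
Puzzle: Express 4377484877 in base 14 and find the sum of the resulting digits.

51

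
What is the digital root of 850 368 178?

1

8+5+0+3+6+8+1+7+8 = 46
4+6 = 10
1+0 = 1
(Equivalently, 850 368 178 mod 9 = 1.)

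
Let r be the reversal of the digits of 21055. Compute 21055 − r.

Reverse of 21055 is 55012.
21055 − 55012 = -33957

-33957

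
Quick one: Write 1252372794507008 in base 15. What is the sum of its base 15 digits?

90

1252372794507008 in base 15 is 99BC155299A08.
Digit sum: 9+9+11+12+1+5+5+2+9+9+10+0+8 = 90.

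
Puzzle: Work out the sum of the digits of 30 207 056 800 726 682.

62

3+0+2+0+7+0+5+6+8+0+0+7+2+6+6+8+2 = 62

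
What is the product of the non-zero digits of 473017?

588

4×7×3×1×7 = 588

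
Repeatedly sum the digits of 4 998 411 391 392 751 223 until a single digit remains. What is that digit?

4+9+9+8+4+1+1+3+9+1+3+9+2+7+5+1+2+2+3 = 83
8+3 = 11
1+1 = 2

2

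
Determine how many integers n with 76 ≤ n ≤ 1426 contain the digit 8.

342

The integers in [76, 1426] that contain the digit 8: 78, 80, 81, 82, 83, 84, …, 1408, 1418.
342 qualify.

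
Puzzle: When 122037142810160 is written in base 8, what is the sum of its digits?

122037142810160 in base 8 is 3357677442767060.
Digit sum: 3+3+5+7+6+7+7+4+4+2+7+6+7+0+6+0 = 74.

74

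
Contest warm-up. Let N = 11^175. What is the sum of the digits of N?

11^175 = 175274970500096600128890387380389218424425357460133875815693572914762647271957731390430549690938868126296691971063847491032009403220539418943436933829177272041672189917701702987249251
Sum of its 183 digits: 821.

821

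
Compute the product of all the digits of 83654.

8×3×6×5×4 = 2880

2880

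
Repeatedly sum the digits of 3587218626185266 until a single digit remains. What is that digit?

4

3+5+8+7+2+1+8+6+2+6+1+8+5+2+6+6 = 76
7+6 = 13
1+3 = 4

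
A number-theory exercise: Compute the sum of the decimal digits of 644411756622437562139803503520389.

6+4+4+4+1+1+7+5+6+6+2+2+4+3+7+5+6+2+1+3+9+8+0+3+5+0+3+5+2+0+3+8+9 = 134

134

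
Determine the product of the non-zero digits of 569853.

5×6×9×8×5×3 = 32400

32400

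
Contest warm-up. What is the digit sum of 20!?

20! = 2432902008176640000
Sum of its 19 digits: 54.

54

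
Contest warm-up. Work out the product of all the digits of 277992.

2×7×7×9×9×2 = 15876

15876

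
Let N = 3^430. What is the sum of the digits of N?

900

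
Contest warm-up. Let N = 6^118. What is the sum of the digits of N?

414

6^118 = 66351011093336388265483390047725918911928587773465486323390644426653600903401882873197756416
Sum of its 92 digits: 414.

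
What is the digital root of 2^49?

2

The digital root of n equals n mod 9 (or 9 when 9 | n), so we need 2^49 mod 9.
2^49 ≡ 2 (mod 9), so the digital root is 2.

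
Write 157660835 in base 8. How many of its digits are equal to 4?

1

157660835 in base 8 is 1131333243.
The digit 4 appears 1 time.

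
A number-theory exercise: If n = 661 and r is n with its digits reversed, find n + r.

Reverse of 661 is 166.
661 + 166 = 827

827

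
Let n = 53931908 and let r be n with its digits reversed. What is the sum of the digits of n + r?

40

Reversal of 53931908 is 80913935; 53931908 + 80913935 = 134845843.
Digit sum of 134845843: 1+3+4+8+4+5+8+4+3 = 40.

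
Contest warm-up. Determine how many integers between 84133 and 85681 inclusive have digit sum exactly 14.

The integers in [84133, 85681] that have digit sum exactly 14: 84200, 85001, 85010, 85100.
4 qualify.

4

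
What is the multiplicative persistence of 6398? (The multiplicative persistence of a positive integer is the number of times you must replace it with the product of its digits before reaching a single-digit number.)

3

6398 → 1296 → 108 → 0 (3 steps)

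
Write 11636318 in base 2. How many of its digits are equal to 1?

13

11636318 in base 2 is 101100011000111001011110.
The digit 1 appears 13 times.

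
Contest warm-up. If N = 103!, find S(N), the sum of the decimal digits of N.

621

103! = 99029007164861804075467152545817733490901658221144924830052805546998766658416222832141441073883538492653516385977292093222882134415149891584000000000000000000000000
Sum of its 164 digits: 621.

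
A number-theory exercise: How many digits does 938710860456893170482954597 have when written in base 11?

26

938710860456893170482954597 in base 11 is 87337597488959582018761296, which has 26 digits.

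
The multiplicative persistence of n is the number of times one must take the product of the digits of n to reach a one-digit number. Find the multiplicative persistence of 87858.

2

87858 → 17920 → 0 (2 steps)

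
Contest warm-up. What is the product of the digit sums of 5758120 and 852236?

728

S(5758120) = 5+7+5+8+1+2+0 = 28.
S(852236) = 8+5+2+2+3+6 = 26.
28 · 26 = 728.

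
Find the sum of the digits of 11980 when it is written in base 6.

11980 in base 6 is 131244.
Digit sum: 1+3+1+2+4+4 = 15.

15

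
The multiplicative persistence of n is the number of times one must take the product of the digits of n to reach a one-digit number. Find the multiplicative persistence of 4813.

4813 → 96 → 54 → 20 → 0 (4 steps)

4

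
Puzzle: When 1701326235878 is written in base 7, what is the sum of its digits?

1701326235878 in base 7 is 233626310253323.
Digit sum: 2+3+3+6+2+6+3+1+0+2+5+3+3+2+3 = 44.

44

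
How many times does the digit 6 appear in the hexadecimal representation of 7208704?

1

7208704 in base 16 is 6DFF00.
The digit 6 appears 1 time.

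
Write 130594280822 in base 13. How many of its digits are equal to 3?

1

130594280822 in base 13 is C41304A1A5.
The digit 3 appears 1 time.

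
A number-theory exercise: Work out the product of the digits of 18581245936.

2073600

1×8×5×8×1×2×4×5×9×3×6 = 2073600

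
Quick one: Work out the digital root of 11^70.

7

The digital root of n equals n mod 9 (or 9 when 9 | n), so we need 11^70 mod 9.
11^70 ≡ 7 (mod 9), so the digital root is 7.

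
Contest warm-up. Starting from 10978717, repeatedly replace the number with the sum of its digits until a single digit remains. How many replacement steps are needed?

10978717 → 40 → 4 (2 steps)

2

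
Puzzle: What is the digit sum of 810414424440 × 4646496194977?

126

810414424440 × 4646496194977 = 3765587539514935474037880
Sum of its 25 digits: 126.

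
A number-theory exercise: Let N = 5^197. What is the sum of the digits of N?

641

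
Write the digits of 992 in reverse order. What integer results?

299

Reversing 992 gives 299.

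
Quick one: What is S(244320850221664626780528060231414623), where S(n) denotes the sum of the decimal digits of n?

125

2+4+4+3+2+0+8+5+0+2+2+1+6+6+4+6+2+6+7+8+0+5+2+8+0+6+0+2+3+1+4+1+4+6+2+3 = 125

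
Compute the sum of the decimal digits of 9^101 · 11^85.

9^101 · 11^85 = 78862709081512363108325233112796453559753516826897007191612959563471945116348579554293051560064683862598388580062042307535940936802885480646754139764932125558630536833281952961398096659
Sum of its 185 digits: 855.

855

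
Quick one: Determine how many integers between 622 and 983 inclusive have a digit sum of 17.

36

The integers in [622, 983] that have a digit sum of 17: 629, 638, 647, 656, 665, 674, …, 971, 980.
36 qualify.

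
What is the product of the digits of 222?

8

2×2×2 = 8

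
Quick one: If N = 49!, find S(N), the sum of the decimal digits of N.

49! = 608281864034267560872252163321295376887552831379210240000000000
Sum of its 63 digits: 225.

225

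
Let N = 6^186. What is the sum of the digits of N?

657

6^186 = 5446688913686940692470458627512566893481851265333880267304664582064132396939282462234919305286085154808116636133538447014310958860528942690861056
Sum of its 145 digits: 657.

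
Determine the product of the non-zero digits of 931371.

9×3×1×3×7×1 = 567

567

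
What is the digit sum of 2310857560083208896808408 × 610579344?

2310857560083208896808408 × 610579344 = 1410961893113046273628241450324352
Sum of its 34 digits: 120.

120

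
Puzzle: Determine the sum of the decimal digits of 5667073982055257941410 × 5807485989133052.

5667073982055257941410 × 5807485989133052 = 32911452750166363445979974084110483320
Sum of its 38 digits: 156.

156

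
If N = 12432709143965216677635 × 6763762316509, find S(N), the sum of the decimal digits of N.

12432709143965216677635 × 6763762316509 = 84091889600068800333240628291576215
Sum of its 35 digits: 144.

144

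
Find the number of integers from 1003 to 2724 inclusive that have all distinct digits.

The integers in [1003, 2724] that have all distinct digits: 1023, 1024, 1025, 1026, 1027, 1028, …, 2718, 2719.
854 qualify.

854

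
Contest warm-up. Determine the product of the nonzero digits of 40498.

1152

4×4×9×8 = 1152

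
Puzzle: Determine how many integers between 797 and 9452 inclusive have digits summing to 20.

585

The integers in [797, 9452] that have digits summing to 20: 839, 848, 857, 866, 875, 884, …, 9443, 9452.
585 qualify.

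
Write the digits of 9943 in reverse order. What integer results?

3499

Reversing 9943 gives 3499.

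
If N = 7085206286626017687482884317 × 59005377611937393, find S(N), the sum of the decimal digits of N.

198

7085206286626017687482884317 × 59005377611937393 = 418065272400840895563731799822137470065565581
Sum of its 45 digits: 198.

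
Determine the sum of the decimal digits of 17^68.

388

17^68 = 468302691381921069883287081116284963942967097120751895878381045538504529308269554241
Sum of its 84 digits: 388.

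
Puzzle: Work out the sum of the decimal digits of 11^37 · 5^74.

11^37 · 5^74 = 1800154049326055593052190123655761154309235783327163005207438573052058927714824676513671875
Sum of its 91 digits: 365.

365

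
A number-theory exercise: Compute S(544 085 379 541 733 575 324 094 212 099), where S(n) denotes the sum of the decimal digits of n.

5+4+4+0+8+5+3+7+9+5+4+1+7+3+3+5+7+5+3+2+4+0+9+4+2+1+2+0+9+9 = 130

130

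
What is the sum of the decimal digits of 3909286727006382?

3+9+0+9+2+8+6+7+2+7+0+0+6+3+8+2 = 72

72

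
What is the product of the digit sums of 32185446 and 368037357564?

S(32185446) = 3+2+1+8+5+4+4+6 = 33.
S(368037357564) = 3+6+8+0+3+7+3+5+7+5+6+4 = 57.
33 · 57 = 1881.

1881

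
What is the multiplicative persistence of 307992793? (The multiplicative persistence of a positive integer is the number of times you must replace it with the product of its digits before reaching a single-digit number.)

1

307992793 → 0 (1 step)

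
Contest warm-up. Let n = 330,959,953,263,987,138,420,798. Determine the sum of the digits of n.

3+3+0+9+5+9+9+5+3+2+6+3+9+8+7+1+3+8+4+2+0+7+9+8 = 123

123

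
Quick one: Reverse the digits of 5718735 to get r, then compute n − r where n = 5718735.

Reverse of 5718735 is 5378175.
5718735 − 5378175 = 340560

340560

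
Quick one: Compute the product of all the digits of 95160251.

9×5×1×6×0×2×5×1 = 0

0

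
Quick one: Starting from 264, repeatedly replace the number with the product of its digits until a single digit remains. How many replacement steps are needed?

3

264 → 48 → 32 → 6 (3 steps)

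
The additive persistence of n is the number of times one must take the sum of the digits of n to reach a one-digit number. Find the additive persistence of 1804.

2

1804 → 13 → 4 (2 steps)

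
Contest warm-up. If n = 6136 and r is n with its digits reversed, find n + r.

12452

Reverse of 6136 is 6316.
6136 + 6316 = 12452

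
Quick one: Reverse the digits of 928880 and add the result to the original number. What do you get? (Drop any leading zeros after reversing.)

Reverse of 928880 is 88829.
928880 + 88829 = 1017709

1017709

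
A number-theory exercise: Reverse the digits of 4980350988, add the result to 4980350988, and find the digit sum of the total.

54

Reversal of 4980350988 is 8890530894; 4980350988 + 8890530894 = 13870881882.
Digit sum of 13870881882: 1+3+8+7+0+8+8+1+8+8+2 = 54.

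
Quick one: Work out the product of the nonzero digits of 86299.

8×6×2×9×9 = 7776

7776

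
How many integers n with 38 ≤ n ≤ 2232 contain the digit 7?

The integers in [38, 2232] that contain the digit 7: 47, 57, 67, 70, 71, 72, …, 2217, 2227.
579 qualify.

579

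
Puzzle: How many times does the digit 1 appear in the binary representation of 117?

5

117 in base 2 is 1110101.
The digit 1 appears 5 times.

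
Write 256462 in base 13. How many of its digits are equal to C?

256462 in base 13 is 8C96B.
The digit C appears 1 time.

1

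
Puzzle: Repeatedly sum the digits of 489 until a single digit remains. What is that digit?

4+8+9 = 21
2+1 = 3

3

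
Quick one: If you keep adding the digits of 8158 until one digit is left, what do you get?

4

8+1+5+8 = 22
2+2 = 4
(Equivalently, 8158 mod 9 = 4.)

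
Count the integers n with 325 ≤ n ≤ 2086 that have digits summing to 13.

133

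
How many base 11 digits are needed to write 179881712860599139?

179881712860599139 in base 11 is 3A075948016255905, which has 17 digits.

17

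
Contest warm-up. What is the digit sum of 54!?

261

54! = 230843697339241380472092742683027581083278564571807941132288000000000000
Sum of its 72 digits: 261.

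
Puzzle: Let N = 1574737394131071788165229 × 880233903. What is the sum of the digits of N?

162

1574737394131071788165229 × 880233903 = 1386137242636042613669868731558787
Sum of its 34 digits: 162.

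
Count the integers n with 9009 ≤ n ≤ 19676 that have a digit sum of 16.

The integers in [9009, 19676] that have a digit sum of 16: 9016, 9025, 9034, 9043, 9052, 9061, …, 19510, 19600.
627 qualify.

627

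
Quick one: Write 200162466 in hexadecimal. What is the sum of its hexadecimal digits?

200162466 in base 16 is BEE3CA2.
Digit sum: 11+14+14+3+12+10+2 = 66.

66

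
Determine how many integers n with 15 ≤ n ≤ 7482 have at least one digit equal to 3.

The integers in [15, 7482] that have at least one digit equal to 3: 23, 30, 31, 32, 33, 34, …, 7463, 7473.
2798 qualify.

2798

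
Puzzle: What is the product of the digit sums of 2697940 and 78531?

S(2697940) = 2+6+9+7+9+4+0 = 37.
S(78531) = 7+8+5+3+1 = 24.
37 · 24 = 888.

888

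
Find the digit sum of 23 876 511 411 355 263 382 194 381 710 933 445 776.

2+3+8+7+6+5+1+1+4+1+1+3+5+5+2+6+3+3+8+2+1+9+4+3+8+1+7+1+0+9+3+3+4+4+5+7+7+6 = 158

158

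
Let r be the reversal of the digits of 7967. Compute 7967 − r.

270

Reverse of 7967 is 7697.
7967 − 7697 = 270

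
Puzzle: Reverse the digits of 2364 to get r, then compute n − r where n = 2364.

Reverse of 2364 is 4632.
2364 − 4632 = -2268

-2268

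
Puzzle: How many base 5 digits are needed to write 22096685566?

22096685566 in base 5 is 330223222414231, which has 15 digits.

15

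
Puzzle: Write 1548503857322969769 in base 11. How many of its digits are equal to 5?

1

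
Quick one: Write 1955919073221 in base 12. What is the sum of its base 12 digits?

69

1955919073221 in base 12 is 2770A140B999.
Digit sum: 2+7+7+0+10+1+4+0+11+9+9+9 = 69.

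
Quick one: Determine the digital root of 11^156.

1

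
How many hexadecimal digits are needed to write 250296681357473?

12

250296681357473 in base 16 is E3A4BCC7E0A1, which has 12 digits.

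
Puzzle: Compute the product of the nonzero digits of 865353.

8×6×5×3×5×3 = 10800

10800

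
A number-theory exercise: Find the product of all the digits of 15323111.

90

1×5×3×2×3×1×1×1 = 90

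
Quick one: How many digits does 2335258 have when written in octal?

8

2335258 in base 8 is 10721032, which has 8 digits.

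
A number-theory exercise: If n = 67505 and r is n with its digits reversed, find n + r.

Reverse of 67505 is 50576.
67505 + 50576 = 118081

118081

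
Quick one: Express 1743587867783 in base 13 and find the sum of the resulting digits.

83

1743587867783 in base 13 is C855BC0AC08.
Digit sum: 12+8+5+5+11+12+0+10+12+0+8 = 83.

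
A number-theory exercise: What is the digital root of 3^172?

9

The digital root of n equals n mod 9 (or 9 when 9 | n), so we need 3^172 mod 9.
3^172 ≡ 0 (mod 9), so the digital root is 9.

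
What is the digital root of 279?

9

2+7+9 = 18
1+8 = 9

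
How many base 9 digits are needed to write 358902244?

9

358902244 in base 9 is 830303281, which has 9 digits.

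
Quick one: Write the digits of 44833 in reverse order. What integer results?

Reversing 44833 gives 33844.

33844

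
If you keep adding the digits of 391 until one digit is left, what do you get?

3+9+1 = 13
1+3 = 4

4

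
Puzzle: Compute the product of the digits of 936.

9×3×6 = 162

162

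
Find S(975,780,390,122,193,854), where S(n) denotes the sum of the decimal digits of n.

9+7+5+7+8+0+3+9+0+1+2+2+1+9+3+8+5+4 = 83

83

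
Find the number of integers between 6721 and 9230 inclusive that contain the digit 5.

638

The integers in [6721, 9230] that contain the digit 5: 6725, 6735, 6745, 6750, 6751, 6752, …, 9215, 9225.
638 qualify.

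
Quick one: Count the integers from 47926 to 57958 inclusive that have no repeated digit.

3038

The integers in [47926, 57958] that have no repeated digit: 47926, 47928, 47930, 47931, 47932, 47935, …, 57946, 57948.
3038 qualify.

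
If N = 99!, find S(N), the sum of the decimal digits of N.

648

99! = 933262154439441526816992388562667004907159682643816214685929638952175999932299156089414639761565182862536979208272237582511852109168640000000000000000000000
Sum of its 156 digits: 648.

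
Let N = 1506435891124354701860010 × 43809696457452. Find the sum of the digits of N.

198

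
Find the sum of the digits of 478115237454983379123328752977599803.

180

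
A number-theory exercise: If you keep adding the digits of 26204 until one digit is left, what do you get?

5

2+6+2+0+4 = 14
1+4 = 5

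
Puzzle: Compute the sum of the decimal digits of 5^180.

5^180 = 652530446799852452671029410925654755570116425806896654775863645546972324459748622722289612685386828161426819860935211181640625
Sum of its 126 digits: 586.

586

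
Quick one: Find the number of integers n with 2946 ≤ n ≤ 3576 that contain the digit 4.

202

The integers in [2946, 3576] that contain the digit 4: 2946, 2947, 2948, 2949, 2954, 2964, …, 3564, 3574.
202 qualify.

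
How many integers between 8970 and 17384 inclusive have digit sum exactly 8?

The integers in [8970, 17384] that have digit sum exactly 8: 10007, 10016, 10025, 10034, 10043, 10052, …, 16100, 17000.
120 qualify.

120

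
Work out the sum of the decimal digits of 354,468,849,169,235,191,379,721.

117

3+5+4+4+6+8+8+4+9+1+6+9+2+3+5+1+9+1+3+7+9+7+2+1 = 117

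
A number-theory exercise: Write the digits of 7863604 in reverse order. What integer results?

4063687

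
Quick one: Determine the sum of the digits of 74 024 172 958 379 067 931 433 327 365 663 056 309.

168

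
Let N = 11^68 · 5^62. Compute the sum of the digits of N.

496

11^68 · 5^62 = 1415281597150029449905370651001994480772712362052675292815515773934121842615729836012405939982272684574127197265625
Sum of its 115 digits: 496.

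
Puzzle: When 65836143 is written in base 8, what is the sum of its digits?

65836143 in base 8 is 373112157.
Digit sum: 3+7+3+1+1+2+1+5+7 = 30.

30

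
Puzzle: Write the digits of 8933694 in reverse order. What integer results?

4963398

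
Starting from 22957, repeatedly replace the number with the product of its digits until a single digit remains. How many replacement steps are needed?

2

22957 → 1260 → 0 (2 steps)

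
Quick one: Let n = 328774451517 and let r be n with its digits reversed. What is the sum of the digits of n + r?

Reversal of 328774451517 is 715154477823; 328774451517 + 715154477823 = 1043928929340.
Digit sum of 1043928929340: 1+0+4+3+9+2+8+9+2+9+3+4+0 = 54.

54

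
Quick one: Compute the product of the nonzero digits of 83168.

1152

8×3×1×6×8 = 1152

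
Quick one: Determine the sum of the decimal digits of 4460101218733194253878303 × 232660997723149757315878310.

231

4460101218733194253878303 × 232660997723149757315878310 = 1037691599496701166033159600576363863839160297307930
Sum of its 52 digits: 231.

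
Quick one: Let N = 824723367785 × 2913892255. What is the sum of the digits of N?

71

824723367785 × 2913892255 = 2403155033906228005175
Sum of its 22 digits: 71.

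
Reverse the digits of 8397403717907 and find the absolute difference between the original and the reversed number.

1300230669969

Reverse of 8397403717907 is 7097173047938.
|8397403717907 − 7097173047938| = 1300230669969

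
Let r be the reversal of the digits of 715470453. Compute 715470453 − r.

361395936

Reverse of 715470453 is 354074517.
715470453 − 354074517 = 361395936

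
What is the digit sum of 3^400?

846

3^400 = 70550791086553325712464271575934796216507949612787315762871223209262085551582934156579298529447134158154952334825355911866929793071824566694145084454535257027960285323760313192443283334088001
Sum of its 191 digits: 846.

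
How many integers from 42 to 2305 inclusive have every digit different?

1319

The integers in [42, 2305] that have every digit different: 42, 43, 45, 46, 47, 48, …, 2304, 2305.
1319 qualify.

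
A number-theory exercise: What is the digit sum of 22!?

22! = 1124000727777607680000
Sum of its 22 digits: 72.

72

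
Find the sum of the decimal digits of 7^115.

412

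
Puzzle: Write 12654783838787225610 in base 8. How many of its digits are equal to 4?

4

12654783838787225610 in base 8 is 1276366455517421044012.
The digit 4 appears 4 times.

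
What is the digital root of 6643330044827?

5

6+6+4+3+3+3+0+0+4+4+8+2+7 = 50
5+0 = 5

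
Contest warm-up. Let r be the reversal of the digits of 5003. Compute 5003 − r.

1998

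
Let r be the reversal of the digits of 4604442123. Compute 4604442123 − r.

Reverse of 4604442123 is 3212444064.
4604442123 − 3212444064 = 1391998059

1391998059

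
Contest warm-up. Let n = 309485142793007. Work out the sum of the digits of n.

62

3+0+9+4+8+5+1+4+2+7+9+3+0+0+7 = 62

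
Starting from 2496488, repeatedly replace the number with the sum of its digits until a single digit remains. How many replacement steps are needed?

2

2496488 → 41 → 5 (2 steps)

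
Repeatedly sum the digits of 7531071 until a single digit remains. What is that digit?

7+5+3+1+0+7+1 = 24
2+4 = 6

6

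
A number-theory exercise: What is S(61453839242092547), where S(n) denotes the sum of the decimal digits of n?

74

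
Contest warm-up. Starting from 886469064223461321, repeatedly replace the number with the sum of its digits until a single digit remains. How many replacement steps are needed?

886469064223461321 → 75 → 12 → 3 (3 steps)

3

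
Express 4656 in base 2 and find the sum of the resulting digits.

4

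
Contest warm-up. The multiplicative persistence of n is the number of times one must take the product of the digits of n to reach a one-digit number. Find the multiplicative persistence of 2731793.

2731793 → 7938 → 1512 → 10 → 0 (4 steps)

4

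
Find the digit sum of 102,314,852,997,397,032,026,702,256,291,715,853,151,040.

157

1+0+2+3+1+4+8+5+2+9+9+7+3+9+7+0+3+2+0+2+6+7+0+2+2+5+6+2+9+1+7+1+5+8+5+3+1+5+1+0+4+0 = 157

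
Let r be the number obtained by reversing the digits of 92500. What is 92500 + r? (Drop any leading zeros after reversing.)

93029

Reverse of 92500 is 529.
92500 + 529 = 93029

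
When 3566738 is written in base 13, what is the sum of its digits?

50

3566738 in base 13 is 97B5C6.
Digit sum: 9+7+11+5+12+6 = 50.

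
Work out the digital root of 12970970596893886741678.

1+2+9+7+0+9+7+0+5+9+6+8+9+3+8+8+6+7+4+1+6+7+8 = 130
1+3+0 = 4
(Equivalently, 12970970596893886741678 mod 9 = 4.)

4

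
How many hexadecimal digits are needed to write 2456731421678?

2456731421678 in base 16 is 23C009A8BEE, which has 11 digits.

11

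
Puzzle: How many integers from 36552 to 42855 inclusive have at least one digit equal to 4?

The integers in [36552, 42855] that have at least one digit equal to 4: 36554, 36564, 36574, 36584, 36594, 36604, …, 42854, 42855.
3750 qualify.

3750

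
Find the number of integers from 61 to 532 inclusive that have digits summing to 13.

41

The integers in [61, 532] that have digits summing to 13: 67, 76, 85, 94, 139, 148, …, 517, 526.
41 qualify.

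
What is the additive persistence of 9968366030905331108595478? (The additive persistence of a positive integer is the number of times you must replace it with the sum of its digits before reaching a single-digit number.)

9968366030905331108595478 → 118 → 10 → 1 (3 steps)

3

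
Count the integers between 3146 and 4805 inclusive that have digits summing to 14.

117

The integers in [3146, 4805] that have digits summing to 14: 3146, 3155, 3164, 3173, 3182, 3191, …, 4730, 4802.
117 qualify.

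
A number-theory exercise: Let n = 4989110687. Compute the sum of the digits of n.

53

4+9+8+9+1+1+0+6+8+7 = 53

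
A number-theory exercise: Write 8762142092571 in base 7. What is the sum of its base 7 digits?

8762142092571 in base 7 is 1563021022626300.
Digit sum: 1+5+6+3+0+2+1+0+2+2+6+2+6+3+0+0 = 39.

39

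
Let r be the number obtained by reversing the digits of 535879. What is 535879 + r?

1514414

Reverse of 535879 is 978535.
535879 + 978535 = 1514414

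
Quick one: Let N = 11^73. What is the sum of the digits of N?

308

11^73 = 10511531995000535984031884072175901907076711472855517023410896501859452159531
Sum of its 77 digits: 308.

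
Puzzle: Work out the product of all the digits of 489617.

4×8×9×6×1×7 = 12096

12096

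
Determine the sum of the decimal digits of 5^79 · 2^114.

5^79 · 2^114 = 343597383680000000000000000000000000000000000000000000000000000000000000000000000000000000
Sum of its 90 digits: 59.

59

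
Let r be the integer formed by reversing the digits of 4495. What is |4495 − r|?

Reverse of 4495 is 5944.
|4495 − 5944| = 1449

1449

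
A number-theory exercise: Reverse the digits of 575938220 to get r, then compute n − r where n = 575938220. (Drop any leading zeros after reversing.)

Reverse of 575938220 is 22839575.
575938220 − 22839575 = 553098645

553098645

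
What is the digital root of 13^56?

The digital root of n equals n mod 9 (or 9 when 9 | n), so we need 13^56 mod 9.
13^56 ≡ 7 (mod 9), so the digital root is 7.

7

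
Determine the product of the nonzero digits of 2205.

20

2×2×5 = 20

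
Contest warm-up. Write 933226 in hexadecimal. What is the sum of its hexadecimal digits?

46

933226 in base 16 is E3D6A.
Digit sum: 14+3+13+6+10 = 46.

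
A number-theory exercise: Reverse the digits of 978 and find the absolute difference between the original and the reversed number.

99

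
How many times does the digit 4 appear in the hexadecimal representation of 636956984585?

3

636956984585 in base 16 is 944D984509.
The digit 4 appears 3 times.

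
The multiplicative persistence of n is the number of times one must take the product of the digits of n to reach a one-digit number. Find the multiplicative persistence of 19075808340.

1

19075808340 → 0 (1 step)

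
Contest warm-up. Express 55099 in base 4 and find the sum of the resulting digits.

16

55099 in base 4 is 31130323.
Digit sum: 3+1+1+3+0+3+2+3 = 16.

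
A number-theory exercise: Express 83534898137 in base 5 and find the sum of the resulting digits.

83534898137 in base 5 is 2332034413220022.
Digit sum: 2+3+3+2+0+3+4+4+1+3+2+2+0+0+2+2 = 33.

33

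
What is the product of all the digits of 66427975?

635040

6×6×4×2×7×9×7×5 = 635040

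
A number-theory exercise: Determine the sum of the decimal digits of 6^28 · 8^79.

387

6^28 · 8^79 = 1356263215825103847646719440579660990162986600381754482564017970241135052117000263386584317952
Sum of its 94 digits: 387.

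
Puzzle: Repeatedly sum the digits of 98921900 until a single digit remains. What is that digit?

2

9+8+9+2+1+9+0+0 = 38
3+8 = 11
1+1 = 2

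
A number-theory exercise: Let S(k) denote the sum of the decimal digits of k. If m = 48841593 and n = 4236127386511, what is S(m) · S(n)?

2058

S(48841593) = 4+8+8+4+1+5+9+3 = 42.
S(4236127386511) = 4+2+3+6+1+2+7+3+8+6+5+1+1 = 49.
42 · 49 = 2058.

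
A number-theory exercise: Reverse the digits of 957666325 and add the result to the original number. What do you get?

Reverse of 957666325 is 523666759.
957666325 + 523666759 = 1481333084

1481333084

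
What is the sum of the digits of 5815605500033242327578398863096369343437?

175

5+8+1+5+6+0+5+5+0+0+0+3+3+2+4+2+3+2+7+5+7+8+3+9+8+8+6+3+0+9+6+3+6+9+3+4+3+4+3+7 = 175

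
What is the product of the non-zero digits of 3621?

36

3×6×2×1 = 36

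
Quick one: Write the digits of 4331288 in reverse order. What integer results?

Reversing 4331288 gives 8821334.

8821334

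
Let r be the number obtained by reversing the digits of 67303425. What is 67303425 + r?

119733801

Reverse of 67303425 is 52430376.
67303425 + 52430376 = 119733801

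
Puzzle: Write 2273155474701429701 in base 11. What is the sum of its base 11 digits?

2273155474701429701 in base 11 is 4551A242A013A81159.
Digit sum: 4+5+5+1+10+2+4+2+10+0+1+3+10+8+1+1+5+9 = 81.

81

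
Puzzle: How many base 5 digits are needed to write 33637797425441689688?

28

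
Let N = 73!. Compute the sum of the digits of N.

73! = 4470115461512684340891257138125051110076800700282905015819080092370422104067183317016903680000000000000000
Sum of its 106 digits: 315.

315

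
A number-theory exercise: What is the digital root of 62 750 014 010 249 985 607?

4

6+2+7+5+0+0+1+4+0+1+0+2+4+9+9+8+5+6+0+7 = 76
7+6 = 13
1+3 = 4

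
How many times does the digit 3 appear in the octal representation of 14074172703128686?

2

14074172703128686 in base 8 is 620006126036436156.
The digit 3 appears 2 times.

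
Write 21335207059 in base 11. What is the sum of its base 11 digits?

49

21335207059 in base 11 is 9059193931.
Digit sum: 9+0+5+9+1+9+3+9+3+1 = 49.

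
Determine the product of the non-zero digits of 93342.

9×3×3×4×2 = 648

648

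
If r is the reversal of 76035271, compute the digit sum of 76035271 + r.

Reversal of 76035271 is 17253067; 76035271 + 17253067 = 93288338.
Digit sum of 93288338: 9+3+2+8+8+3+3+8 = 44.

44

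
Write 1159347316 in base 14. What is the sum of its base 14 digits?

75

1159347316 in base 14 is ADD8A948.
Digit sum: 10+13+13+8+10+9+4+8 = 75.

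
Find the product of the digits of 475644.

4×7×5×6×4×4 = 13440

13440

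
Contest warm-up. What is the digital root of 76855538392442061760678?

4

7+6+8+5+5+5+3+8+3+9+2+4+4+2+0+6+1+7+6+0+6+7+8 = 112
1+1+2 = 4
(Equivalently, 76855538392442061760678 mod 9 = 4.)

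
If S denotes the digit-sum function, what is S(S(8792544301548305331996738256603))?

First digit sum: 139.
1+3+9 = 13.

13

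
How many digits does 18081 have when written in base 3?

18081 in base 3 is 220210200, which has 9 digits.

9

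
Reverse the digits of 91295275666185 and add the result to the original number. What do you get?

Reverse of 91295275666185 is 58166657259219.
91295275666185 + 58166657259219 = 149461932925404

149461932925404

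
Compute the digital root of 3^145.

The digital root of n equals n mod 9 (or 9 when 9 | n), so we need 3^145 mod 9.
3^145 ≡ 0 (mod 9), so the digital root is 9.

9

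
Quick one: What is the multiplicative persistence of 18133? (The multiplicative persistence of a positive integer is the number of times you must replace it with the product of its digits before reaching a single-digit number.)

18133 → 72 → 14 → 4 (3 steps)

3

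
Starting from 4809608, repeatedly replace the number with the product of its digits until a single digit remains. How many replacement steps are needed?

4809608 → 0 (1 step)

1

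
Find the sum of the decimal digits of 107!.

594

107! = 12265202031961379393517517010387338887131568154382945052653251412013535324922144249034658613287059061933743916719318560380966506520420000368175349760000000000000000000000000
Sum of its 173 digits: 594.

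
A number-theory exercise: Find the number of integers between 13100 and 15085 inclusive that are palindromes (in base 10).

The integers in [13100, 15085] that are palindromes (in base 10): 13131, 13231, 13331, 13431, 13531, 13631, …, 14941, 15051.
20 qualify.

20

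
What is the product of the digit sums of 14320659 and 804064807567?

1650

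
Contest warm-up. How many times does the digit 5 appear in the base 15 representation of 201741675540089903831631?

1

201741675540089903831631 in base 15 is 9178E09CE4CEEA2586A6.
The digit 5 appears 1 time.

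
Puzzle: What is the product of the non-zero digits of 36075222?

5040

3×6×7×5×2×2×2 = 5040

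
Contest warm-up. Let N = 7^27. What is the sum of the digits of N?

7^27 = 65712362363534280139543
Sum of its 23 digits: 91.

91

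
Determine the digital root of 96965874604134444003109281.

9+6+9+6+5+8+7+4+6+0+4+1+3+4+4+4+4+0+0+3+1+0+9+2+8+1 = 108
1+0+8 = 9

9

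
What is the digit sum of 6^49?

6^49 = 134713546244127343440523266742756048896
Sum of its 39 digits: 162.

162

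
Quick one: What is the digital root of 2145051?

9

2+1+4+5+0+5+1 = 18
1+8 = 9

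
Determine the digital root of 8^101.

8

The digital root of n equals n mod 9 (or 9 when 9 | n), so we need 8^101 mod 9.
8^101 ≡ 8 (mod 9), so the digital root is 8.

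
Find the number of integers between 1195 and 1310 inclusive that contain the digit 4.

20

The integers in [1195, 1310] that contain the digit 4: 1204, 1214, 1224, 1234, 1240, 1241, …, 1294, 1304.
20 qualify.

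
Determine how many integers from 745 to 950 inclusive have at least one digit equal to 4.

The integers in [745, 950] that have at least one digit equal to 4: 745, 746, 747, 748, 749, 754, …, 948, 949.
43 qualify.

43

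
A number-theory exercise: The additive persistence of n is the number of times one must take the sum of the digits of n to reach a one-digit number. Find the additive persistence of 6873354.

2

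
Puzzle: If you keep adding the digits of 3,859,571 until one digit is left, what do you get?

2

3+8+5+9+5+7+1 = 38
3+8 = 11
1+1 = 2
(Equivalently, 3,859,571 mod 9 = 2.)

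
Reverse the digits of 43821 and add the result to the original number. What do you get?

Reverse of 43821 is 12834.
43821 + 12834 = 56655

56655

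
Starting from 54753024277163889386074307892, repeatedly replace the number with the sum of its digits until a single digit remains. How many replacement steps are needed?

54753024277163889386074307892 → 138 → 12 → 3 (3 steps)

3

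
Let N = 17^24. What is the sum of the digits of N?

17^24 = 339448671314611904643504117121
Sum of its 30 digits: 109.

109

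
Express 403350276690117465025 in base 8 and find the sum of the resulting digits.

403350276690117465025 in base 8 is 53566340271567176211701.
Digit sum: 5+3+5+6+6+3+4+0+2+7+1+5+6+7+1+7+6+2+1+1+7+0+1 = 86.

86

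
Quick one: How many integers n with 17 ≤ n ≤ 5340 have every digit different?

The integers in [17, 5340] that have every digit different: 17, 18, 19, 20, 21, 23, …, 5329, 5340.
2929 qualify.

2929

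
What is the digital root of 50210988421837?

4

5+0+2+1+0+9+8+8+4+2+1+8+3+7 = 58
5+8 = 13
1+3 = 4
(Equivalently, 50210988421837 mod 9 = 4.)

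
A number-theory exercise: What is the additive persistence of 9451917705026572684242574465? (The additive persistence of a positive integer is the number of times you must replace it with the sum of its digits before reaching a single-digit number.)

9451917705026572684242574465 → 127 → 10 → 1 (3 steps)

3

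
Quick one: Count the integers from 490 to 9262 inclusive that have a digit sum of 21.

537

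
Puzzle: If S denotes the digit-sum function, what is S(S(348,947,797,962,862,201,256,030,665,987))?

7

First digit sum: 151.
1+5+1 = 7.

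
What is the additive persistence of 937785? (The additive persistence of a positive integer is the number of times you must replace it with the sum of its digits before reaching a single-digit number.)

937785 → 39 → 12 → 3 (3 steps)

3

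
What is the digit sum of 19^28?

154

19^28 = 638411683925748518131605316913942641
Sum of its 36 digits: 154.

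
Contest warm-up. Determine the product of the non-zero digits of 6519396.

43740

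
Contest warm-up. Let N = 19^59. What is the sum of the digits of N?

19^59 = 2795519050787988516063758624111613832293204846720819550121716154178018428779
Sum of its 76 digits: 334.

334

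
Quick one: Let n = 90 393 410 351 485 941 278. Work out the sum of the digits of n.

86

9+0+3+9+3+4+1+0+3+5+1+4+8+5+9+4+1+2+7+8 = 86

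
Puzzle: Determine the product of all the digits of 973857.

52920

9×7×3×8×5×7 = 52920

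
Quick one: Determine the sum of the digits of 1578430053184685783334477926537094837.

1+5+7+8+4+3+0+0+5+3+1+8+4+6+8+5+7+8+3+3+3+4+4+7+7+9+2+6+5+3+7+0+9+4+8+3+7 = 177

177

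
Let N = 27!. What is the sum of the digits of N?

27! = 10888869450418352160768000000
Sum of its 29 digits: 108.

108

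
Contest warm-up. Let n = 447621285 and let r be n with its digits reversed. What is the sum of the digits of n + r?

Reversal of 447621285 is 582126744; 447621285 + 582126744 = 1029748029.
Digit sum of 1029748029: 1+0+2+9+7+4+8+0+2+9 = 42.

42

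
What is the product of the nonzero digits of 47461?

4×7×4×6×1 = 672

672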